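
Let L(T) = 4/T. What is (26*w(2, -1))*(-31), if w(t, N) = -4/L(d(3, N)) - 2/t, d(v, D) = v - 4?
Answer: 0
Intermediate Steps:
d(v, D) = -4 + v
w(t, N) = 1 - 2/t (w(t, N) = -4/(4/(-4 + 3)) - 2/t = -4/(4/(-1)) - 2/t = -4/(4*(-1)) - 2/t = -4/(-4) - 2/t = -4*(-¼) - 2/t = 1 - 2/t)
(26*w(2, -1))*(-31) = (26*((-2 + 2)/2))*(-31) = (26*((½)*0))*(-31) = (26*0)*(-31) = 0*(-31) = 0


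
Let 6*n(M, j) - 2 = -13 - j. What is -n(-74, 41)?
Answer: 26/3 ≈ 8.6667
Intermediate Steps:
n(M, j) = -11/6 - j/6 (n(M, j) = ⅓ + (-13 - j)/6 = ⅓ + (-13/6 - j/6) = -11/6 - j/6)
-n(-74, 41) = -(-11/6 - ⅙*41) = -(-11/6 - 41/6) = -1*(-26/3) = 26/3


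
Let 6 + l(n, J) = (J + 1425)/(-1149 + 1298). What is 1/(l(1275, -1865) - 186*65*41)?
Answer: -149/73859144 ≈ -2.0174e-6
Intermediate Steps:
l(n, J) = 531/149 + J/149 (l(n, J) = -6 + (J + 1425)/(-1149 + 1298) = -6 + (1425 + J)/149 = -6 + (1425 + J)*(1/149) = -6 + (1425/149 + J/149) = 531/149 + J/149)
1/(l(1275, -1865) - 186*65*41) = 1/((531/149 + (1/149)*(-1865)) - 186*65*41) = 1/((531/149 - 1865/149) - 12090*41) = 1/(-1334/149 - 495690) = 1/(-73859144/149) = -149/73859144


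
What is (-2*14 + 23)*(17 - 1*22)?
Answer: 25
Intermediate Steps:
(-2*14 + 23)*(17 - 1*22) = (-28 + 23)*(17 - 22) = -5*(-5) = 25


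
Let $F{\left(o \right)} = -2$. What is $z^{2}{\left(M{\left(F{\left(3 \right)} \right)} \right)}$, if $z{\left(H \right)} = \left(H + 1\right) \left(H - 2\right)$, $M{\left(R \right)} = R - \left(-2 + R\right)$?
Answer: $0$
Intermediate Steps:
$M{\left(R \right)} = 2$
$z{\left(H \right)} = \left(1 + H\right) \left(-2 + H\right)$
$z^{2}{\left(M{\left(F{\left(3 \right)} \right)} \right)} = \left(-2 + 2^{2} - 2\right)^{2} = \left(-2 + 4 - 2\right)^{2} = 0^{2} = 0$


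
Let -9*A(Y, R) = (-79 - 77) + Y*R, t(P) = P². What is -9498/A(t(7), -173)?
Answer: -85482/8633 ≈ -9.9018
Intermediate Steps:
A(Y, R) = 52/3 - R*Y/9 (A(Y, R) = -((-79 - 77) + Y*R)/9 = -(-156 + R*Y)/9 = 52/3 - R*Y/9)
-9498/A(t(7), -173) = -9498/(52/3 - ⅑*(-173)*7²) = -9498/(52/3 - ⅑*(-173)*49) = -9498/(52/3 + 8477/9) = -9498/8633/9 = -9498*9/8633 = -85482/8633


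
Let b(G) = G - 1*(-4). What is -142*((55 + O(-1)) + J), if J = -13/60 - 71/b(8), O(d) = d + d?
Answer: -99826/15 ≈ -6655.1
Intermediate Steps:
b(G) = 4 + G (b(G) = G + 4 = 4 + G)
O(d) = 2*d
J = -92/15 (J = -13/60 - 71/(4 + 8) = -13*1/60 - 71/12 = -13/60 - 71*1/12 = -13/60 - 71/12 = -92/15 ≈ -6.1333)
-142*((55 + O(-1)) + J) = -142*((55 + 2*(-1)) - 92/15) = -142*((55 - 2) - 92/15) = -142*(53 - 92/15) = -142*703/15 = -99826/15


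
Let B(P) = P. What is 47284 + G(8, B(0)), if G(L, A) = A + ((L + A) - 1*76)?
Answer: 47216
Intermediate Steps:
G(L, A) = -76 + L + 2*A (G(L, A) = A + ((A + L) - 76) = A + (-76 + A + L) = -76 + L + 2*A)
47284 + G(8, B(0)) = 47284 + (-76 + 8 + 2*0) = 47284 + (-76 + 8 + 0) = 47284 - 68 = 47216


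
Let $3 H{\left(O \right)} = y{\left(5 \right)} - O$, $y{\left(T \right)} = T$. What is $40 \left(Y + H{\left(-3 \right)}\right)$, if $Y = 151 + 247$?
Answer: $\frac{48080}{3} \approx 16027.0$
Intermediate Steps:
$Y = 398$
$H{\left(O \right)} = \frac{5}{3} - \frac{O}{3}$ ($H{\left(O \right)} = \frac{5 - O}{3} = \frac{5}{3} - \frac{O}{3}$)
$40 \left(Y + H{\left(-3 \right)}\right) = 40 \left(398 + \left(\frac{5}{3} - -1\right)\right) = 40 \left(398 + \left(\frac{5}{3} + 1\right)\right) = 40 \left(398 + \frac{8}{3}\right) = 40 \cdot \frac{1202}{3} = \frac{48080}{3}$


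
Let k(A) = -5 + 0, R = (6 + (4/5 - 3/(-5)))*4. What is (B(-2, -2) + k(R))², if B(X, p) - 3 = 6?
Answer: 16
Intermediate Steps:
B(X, p) = 9 (B(X, p) = 3 + 6 = 9)
R = 148/5 (R = (6 + (4*(⅕) - 3*(-⅕)))*4 = (6 + (⅘ + ⅗))*4 = (6 + 7/5)*4 = (37/5)*4 = 148/5 ≈ 29.600)
k(A) = -5
(B(-2, -2) + k(R))² = (9 - 5)² = 4² = 16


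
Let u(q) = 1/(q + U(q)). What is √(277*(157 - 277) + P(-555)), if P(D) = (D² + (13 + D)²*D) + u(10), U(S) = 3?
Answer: I*√27507155702/13 ≈ 12758.0*I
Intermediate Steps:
u(q) = 1/(3 + q) (u(q) = 1/(q + 3) = 1/(3 + q))
P(D) = 1/13 + D² + D*(13 + D)² (P(D) = (D² + (13 + D)²*D) + 1/(3 + 10) = (D² + D*(13 + D)²) + 1/13 = 1/13 + D² + D*(13 + D)²)
√(277*(157 - 277) + P(-555)) = √(277*(157 - 277) + (1/13 + (-555)² - 555*(13 - 555)²)) = √(277*(-120) + (1/13 + 308025 - 555*(-542)²)) = √(-33240 + (1/13 + 308025 - 555*293764)) = √(-33240 + (1/13 + 308025 - 163039020)) = √(-33240 - 2115502934/13) = √(-2115935054/13) = I*√27507155702/13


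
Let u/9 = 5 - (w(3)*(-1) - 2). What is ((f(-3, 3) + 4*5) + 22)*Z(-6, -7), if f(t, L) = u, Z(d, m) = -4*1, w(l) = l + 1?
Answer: -564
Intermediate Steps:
w(l) = 1 + l
Z(d, m) = -4
u = 99 (u = 9*(5 - ((1 + 3)*(-1) - 2)) = 9*(5 - (4*(-1) - 2)) = 9*(5 - (-4 - 2)) = 9*(5 - 1*(-6)) = 9*(5 + 6) = 9*11 = 99)
f(t, L) = 99
((f(-3, 3) + 4*5) + 22)*Z(-6, -7) = ((99 + 4*5) + 22)*(-4) = ((99 + 20) + 22)*(-4) = (119 + 22)*(-4) = 141*(-4) = -564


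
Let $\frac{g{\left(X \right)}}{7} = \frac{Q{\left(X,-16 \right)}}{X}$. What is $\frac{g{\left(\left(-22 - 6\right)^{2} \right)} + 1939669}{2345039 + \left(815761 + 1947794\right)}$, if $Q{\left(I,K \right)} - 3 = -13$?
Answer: $\frac{108621459}{286081264} \approx 0.37969$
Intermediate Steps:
$Q{\left(I,K \right)} = -10$ ($Q{\left(I,K \right)} = 3 - 13 = -10$)
$g{\left(X \right)} = - \frac{70}{X}$ ($g{\left(X \right)} = 7 \left(- \frac{10}{X}\right) = - \frac{70}{X}$)
$\frac{g{\left(\left(-22 - 6\right)^{2} \right)} + 1939669}{2345039 + \left(815761 + 1947794\right)} = \frac{- \frac{70}{\left(-22 - 6\right)^{2}} + 1939669}{2345039 + \left(815761 + 1947794\right)} = \frac{- \frac{70}{\left(-28\right)^{2}} + 1939669}{2345039 + 2763555} = \frac{- \frac{70}{784} + 1939669}{5108594} = \left(\left(-70\right) \frac{1}{784} + 1939669\right) \frac{1}{5108594} = \left(- \frac{5}{56} + 1939669\right) \frac{1}{5108594} = \frac{108621459}{56} \cdot \frac{1}{5108594} = \frac{108621459}{286081264}$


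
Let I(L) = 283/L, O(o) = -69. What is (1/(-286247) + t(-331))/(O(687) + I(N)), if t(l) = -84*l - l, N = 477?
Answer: -1920773903544/4670119805 ≈ -411.29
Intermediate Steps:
t(l) = -85*l
(1/(-286247) + t(-331))/(O(687) + I(N)) = (1/(-286247) - 85*(-331))/(-69 + 283/477) = (-1/286247 + 28135)/(-69 + 283*(1/477)) = 8053559344/(286247*(-69 + 283/477)) = 8053559344/(286247*(-32630/477)) = (8053559344/286247)*(-477/32630) = -1920773903544/4670119805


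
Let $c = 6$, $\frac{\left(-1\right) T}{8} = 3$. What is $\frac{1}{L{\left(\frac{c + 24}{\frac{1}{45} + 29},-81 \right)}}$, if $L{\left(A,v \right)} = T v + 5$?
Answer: $\frac{1}{1949} \approx 0.00051308$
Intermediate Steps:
$T = -24$ ($T = \left(-8\right) 3 = -24$)
$L{\left(A,v \right)} = 5 - 24 v$ ($L{\left(A,v \right)} = - 24 v + 5 = 5 - 24 v$)
$\frac{1}{L{\left(\frac{c + 24}{\frac{1}{45} + 29},-81 \right)}} = \frac{1}{5 - -1944} = \frac{1}{5 + 1944} = \frac{1}{1949}$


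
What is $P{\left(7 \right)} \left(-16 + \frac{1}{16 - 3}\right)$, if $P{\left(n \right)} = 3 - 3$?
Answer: $0$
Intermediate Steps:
$P{\left(n \right)} = 0$ ($P{\left(n \right)} = 3 - 3 = 0$)
$P{\left(7 \right)} \left(-16 + \frac{1}{16 - 3}\right) = 0 \left(-16 + \frac{1}{16 - 3}\right) = 0 \left(-16 + \frac{1}{13}\right) = 0 \left(- \frac{207}{13}\right) = 0$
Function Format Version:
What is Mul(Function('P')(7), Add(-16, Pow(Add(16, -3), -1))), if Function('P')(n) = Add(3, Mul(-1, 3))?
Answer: 0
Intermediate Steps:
Function('P')(n) = 0 (Function('P')(n) = Add(3, -3) = 0)
Mul(Function('P')(7), Add(-16, Pow(Add(16, -3), -1))) = Mul(0, Add(-16, Pow(Add(16, -3), -1))) = Mul(0, Add(-16, Pow(13, -1))) = Mul(0, Add(-16, Rational(1, 13))) = Mul(0, Rational(-207, 13)) = 0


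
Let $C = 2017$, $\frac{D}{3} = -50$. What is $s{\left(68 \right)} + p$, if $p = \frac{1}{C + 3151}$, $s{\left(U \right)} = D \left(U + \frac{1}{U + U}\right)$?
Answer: $- \frac{52719299}{5168} \approx -10201.0$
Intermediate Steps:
$D = -150$ ($D = 3 \left(-50\right) = -150$)
$s{\left(U \right)} = - 150 U - \frac{75}{U}$ ($s{\left(U \right)} = - 150 \left(U + \frac{1}{U + U}\right) = - 150 \left(U + \frac{1}{2 U}\right) = - 150 U - \frac{75}{U}$)
$p = \frac{1}{5168}$ ($p = \frac{1}{2017 + 3151} = \frac{1}{5168} \approx 0.0001935$)
$s{\left(68 \right)} + p = \left(\left(-150\right) 68 - \frac{75}{68}\right) + \frac{1}{5168} = \left(-10200 - \frac{75}{68}\right) + \frac{1}{5168} = - \frac{693675}{68} + \frac{1}{5168} = - \frac{52719299}{5168}$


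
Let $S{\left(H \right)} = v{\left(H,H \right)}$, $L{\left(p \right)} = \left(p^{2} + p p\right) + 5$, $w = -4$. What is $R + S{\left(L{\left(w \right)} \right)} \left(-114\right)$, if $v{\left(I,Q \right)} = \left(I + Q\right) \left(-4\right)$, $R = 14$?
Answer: $33758$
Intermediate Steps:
$v{\left(I,Q \right)} = - 4 I - 4 Q$
$L{\left(p \right)} = 5 + 2 p^{2}$ ($L{\left(p \right)} = \left(p^{2} + p^{2}\right) + 5 = 2 p^{2} + 5 = 5 + 2 p^{2}$)
$S{\left(H \right)} = - 8 H$ ($S{\left(H \right)} = - 4 H - 4 H = - 8 H$)
$R + S{\left(L{\left(w \right)} \right)} \left(-114\right) = 14 + - 8 \left(5 + 2 \left(-4\right)^{2}\right) \left(-114\right) = 14 + - 8 \left(5 + 2 \cdot 16\right) \left(-114\right) = 14 + - 8 \left(5 + 32\right) \left(-114\right) = 14 + \left(-8\right) 37 \left(-114\right) = 14 - -33744 = 14 + 33744 = 33758$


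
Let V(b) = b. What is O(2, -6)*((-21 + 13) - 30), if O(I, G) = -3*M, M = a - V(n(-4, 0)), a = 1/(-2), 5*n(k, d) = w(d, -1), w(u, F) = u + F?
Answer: -171/5 ≈ -34.200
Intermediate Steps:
w(u, F) = F + u
n(k, d) = -⅕ + d/5 (n(k, d) = (-1 + d)/5 = -⅕ + d/5)
a = -½ ≈ -0.50000
M = -3/10 (M = -½ - (-⅕ + (⅕)*0) = -½ - (-⅕ + 0) = -½ - 1*(-⅕) = -½ + ⅕ = -3/10 ≈ -0.30000)
O(I, G) = 9/10 (O(I, G) = -3*(-3/10) = 9/10)
O(2, -6)*((-21 + 13) - 30) = 9*((-21 + 13) - 30)/10 = 9*(-8 - 30)/10 = (9/10)*(-38) = -171/5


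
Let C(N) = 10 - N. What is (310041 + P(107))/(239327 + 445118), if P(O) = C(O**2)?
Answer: 298602/684445 ≈ 0.43627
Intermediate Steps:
P(O) = 10 - O**2
(310041 + P(107))/(239327 + 445118) = (310041 + (10 - 1*107**2))/(239327 + 445118) = (310041 + (10 - 1*11449))/684445 = (310041 + (10 - 11449))*(1/684445) = (310041 - 11439)*(1/684445) = 298602*(1/684445) = 298602/684445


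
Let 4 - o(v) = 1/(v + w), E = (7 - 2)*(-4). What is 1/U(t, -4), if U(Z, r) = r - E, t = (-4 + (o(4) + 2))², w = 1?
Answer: 1/16 ≈ 0.062500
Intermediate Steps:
E = -20 (E = 5*(-4) = -20)
o(v) = 4 - 1/(1 + v) (o(v) = 4 - 1/(v + 1) = 4 - 1/(1 + v))
t = 81/25 (t = (-4 + ((3 + 4*4)/(1 + 4) + 2))² = (-4 + ((3 + 16)/5 + 2))² = (-4 + ((⅕)*19 + 2))² = (-4 + (19/5 + 2))² = (-4 + 29/5)² = (9/5)² = 81/25 ≈ 3.2400)
U(Z, r) = 20 + r (U(Z, r) = r - 1*(-20) = r + 20 = 20 + r)
1/U(t, -4) = 1/(20 - 4) = 1/16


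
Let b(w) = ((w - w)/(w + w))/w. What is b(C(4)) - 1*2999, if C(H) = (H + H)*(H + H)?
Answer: -2999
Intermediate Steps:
C(H) = 4*H² (C(H) = (2*H)*(2*H) = 4*H²)
b(w) = 0 (b(w) = (0/((2*w)))/w = (0*(1/(2*w)))/w = 0/w = 0)
b(C(4)) - 1*2999 = 0 - 1*2999 = 0 - 2999 = -2999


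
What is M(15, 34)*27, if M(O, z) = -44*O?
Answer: -17820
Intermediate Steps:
M(15, 34)*27 = -44*15*27 = -660*27 = -17820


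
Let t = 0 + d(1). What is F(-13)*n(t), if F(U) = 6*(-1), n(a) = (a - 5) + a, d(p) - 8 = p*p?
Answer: -78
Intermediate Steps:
d(p) = 8 + p**2 (d(p) = 8 + p*p = 8 + p**2)
t = 9 (t = 0 + (8 + 1**2) = 0 + (8 + 1) = 0 + 9 = 9)
n(a) = -5 + 2*a (n(a) = (-5 + a) + a = -5 + 2*a)
F(U) = -6
F(-13)*n(t) = -6*(-5 + 2*9) = -6*(-5 + 18) = -6*13 = -78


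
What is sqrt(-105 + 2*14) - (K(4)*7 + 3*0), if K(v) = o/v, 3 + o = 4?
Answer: -7/4 + I*sqrt(77) ≈ -1.75 + 8.775*I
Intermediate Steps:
o = 1 (o = -3 + 4 = 1)
K(v) = 1/v
sqrt(-105 + 2*14) - (K(4)*7 + 3*0) = sqrt(-105 + 2*14) - (7/4 + 3*0) = sqrt(-105 + 28) - ((1/4)*7 + 0) = sqrt(-77) - (7/4 + 0) = I*sqrt(77) - 1*7/4 = I*sqrt(77) - 7/4 = -7/4 + I*sqrt(77)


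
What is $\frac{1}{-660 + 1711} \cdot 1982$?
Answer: $\frac{1982}{1051} \approx 1.8858$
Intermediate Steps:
$\frac{1}{-660 + 1711} \cdot 1982 = \frac{1}{1051} \cdot 1982 = \frac{1982}{1051}$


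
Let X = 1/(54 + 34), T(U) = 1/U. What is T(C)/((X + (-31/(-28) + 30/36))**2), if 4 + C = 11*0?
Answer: -853776/13010449 ≈ -0.065622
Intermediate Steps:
C = -4 (C = -4 + 11*0 = -4 + 0 = -4)
X = 1/88 ≈ 0.011364
T(C)/((X + (-31/(-28) + 30/36))**2) = 1/((-4)*((1/88 + (-31/(-28) + 30/36))**2)) = -1/(4*(1/88 + (-31*(-1/28) + 30*(1/36)))**2) = -1/(4*(1/88 + (31/28 + 5/6))**2) = -1/(4*(1/88 + 163/84)**2) = -1/(4*((3607/1848)**2)) = -1/(4*13010449/3415104) = -1/4*3415104/13010449 = -853776/13010449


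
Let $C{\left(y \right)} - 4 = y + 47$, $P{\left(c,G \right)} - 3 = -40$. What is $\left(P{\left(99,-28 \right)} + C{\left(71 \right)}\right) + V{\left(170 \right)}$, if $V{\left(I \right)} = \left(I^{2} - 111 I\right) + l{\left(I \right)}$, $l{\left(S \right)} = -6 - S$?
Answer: $9939$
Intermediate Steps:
$P{\left(c,G \right)} = -37$ ($P{\left(c,G \right)} = 3 - 40 = -37$)
$C{\left(y \right)} = 51 + y$ ($C{\left(y \right)} = 4 + \left(y + 47\right) = 4 + \left(47 + y\right) = 51 + y$)
$V{\left(I \right)} = -6 + I^{2} - 112 I$ ($V{\left(I \right)} = \left(I^{2} - 111 I\right) - \left(6 + I\right) = -6 + I^{2} - 112 I$)
$\left(P{\left(99,-28 \right)} + C{\left(71 \right)}\right) + V{\left(170 \right)} = \left(-37 + \left(51 + 71\right)\right) - \left(19046 - 28900\right) = \left(-37 + 122\right) - -9854 = 85 + 9854 = 9939$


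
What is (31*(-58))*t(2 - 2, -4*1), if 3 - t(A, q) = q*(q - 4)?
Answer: 52142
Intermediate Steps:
t(A, q) = 3 - q*(-4 + q) (t(A, q) = 3 - q*(q - 4) = 3 - q*(-4 + q))
(31*(-58))*t(2 - 2, -4*1) = (31*(-58))*(3 - (-4*1)**2 + 4*(-4*1)) = -1798*(3 - 1*(-4)**2 + 4*(-4)) = -1798*(3 - 1*16 - 16) = -1798*(3 - 16 - 16) = -1798*(-29) = 52142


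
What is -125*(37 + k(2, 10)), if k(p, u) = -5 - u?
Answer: -2750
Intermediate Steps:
-125*(37 + k(2, 10)) = -125*(37 + (-5 - 1*10)) = -125*(37 + (-5 - 10)) = -125*(37 - 15) = -125*22 = -2750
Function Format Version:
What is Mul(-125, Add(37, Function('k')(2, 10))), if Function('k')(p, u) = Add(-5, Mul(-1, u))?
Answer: -2750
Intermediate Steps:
Mul(-125, Add(37, Function('k')(2, 10))) = Mul(-125, Add(37, Add(-5, Mul(-1, 10)))) = Mul(-125, Add(37, Add(-5, -10))) = Mul(-125, Add(37, -15)) = Mul(-125, 22) = -2750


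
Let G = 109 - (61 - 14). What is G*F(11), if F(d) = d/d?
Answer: 62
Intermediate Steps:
F(d) = 1
G = 62 (G = 109 - 1*47 = 109 - 47 = 62)
G*F(11) = 62*1 = 62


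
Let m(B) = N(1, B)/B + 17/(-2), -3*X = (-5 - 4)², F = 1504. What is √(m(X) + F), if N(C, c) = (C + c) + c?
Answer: √485178/18 ≈ 38.697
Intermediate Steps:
N(C, c) = C + 2*c
X = -27 (X = -(-5 - 4)²/3 = -⅓*(-9)² = -⅓*81 = -27)
m(B) = -17/2 + (1 + 2*B)/B (m(B) = (1 + 2*B)/B + 17/(-2) = (1 + 2*B)/B + 17*(-½) = (1 + 2*B)/B - 17/2 = -17/2 + (1 + 2*B)/B)
√(m(X) + F) = √((-13/2 + 1/(-27)) + 1504) = √((-13/2 - 1/27) + 1504) = √(-353/54 + 1504) = √(80863/54) = √485178/18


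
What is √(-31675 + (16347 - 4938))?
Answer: I*√20266 ≈ 142.36*I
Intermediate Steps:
√(-31675 + (16347 - 4938)) = √(-31675 + 11409) = √(-20266) = I*√20266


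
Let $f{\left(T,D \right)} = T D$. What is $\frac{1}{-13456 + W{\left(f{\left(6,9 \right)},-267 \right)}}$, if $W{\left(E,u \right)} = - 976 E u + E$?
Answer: $\frac{1}{14058566} \approx 7.1131 \cdot 10^{-8}$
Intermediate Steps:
$f{\left(T,D \right)} = D T$
$W{\left(E,u \right)} = E - 976 E u$ ($W{\left(E,u \right)} = - 976 E u + E = E - 976 E u$)
$\frac{1}{-13456 + W{\left(f{\left(6,9 \right)},-267 \right)}} = \frac{1}{-13456 + 9 \cdot 6 \left(1 - -260592\right)} = \frac{1}{-13456 + 54 \left(1 + 260592\right)} = \frac{1}{-13456 + 54 \cdot 260593} = \frac{1}{-13456 + 14072022} = \frac{1}{14058566}$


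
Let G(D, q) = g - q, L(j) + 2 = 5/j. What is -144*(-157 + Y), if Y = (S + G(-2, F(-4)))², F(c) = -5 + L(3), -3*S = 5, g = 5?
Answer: 11792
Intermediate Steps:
S = -5/3 (S = -⅓*5 = -5/3 ≈ -1.6667)
L(j) = -2 + 5/j
F(c) = -16/3 (F(c) = -5 + (-2 + 5/3) = -5 - ⅓ = -16/3)
G(D, q) = 5 - q
Y = 676/9 (Y = (-5/3 + (5 - 1*(-16/3)))² = (-5/3 + (5 + 16/3))² = (-5/3 + 31/3)² = (26/3)² = 676/9 ≈ 75.111)
-144*(-157 + Y) = -144*(-157 + 676/9) = -144*(-737/9) = 11792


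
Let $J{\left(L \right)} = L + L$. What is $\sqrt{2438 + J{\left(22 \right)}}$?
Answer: $\sqrt{2482} \approx 49.82$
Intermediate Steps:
$J{\left(L \right)} = 2 L$
$\sqrt{2438 + J{\left(22 \right)}} = \sqrt{2438 + 2 \cdot 22} = \sqrt{2438 + 44} = \sqrt{2482}$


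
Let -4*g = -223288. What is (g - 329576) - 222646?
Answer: -496400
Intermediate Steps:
g = 55822 (g = -¼*(-223288) = 55822)
(g - 329576) - 222646 = (55822 - 329576) - 222646 = -273754 - 222646 = -496400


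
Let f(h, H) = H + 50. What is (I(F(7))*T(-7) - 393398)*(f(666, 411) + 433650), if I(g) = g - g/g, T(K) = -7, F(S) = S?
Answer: -170796631840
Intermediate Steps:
f(h, H) = 50 + H
I(g) = -1 + g (I(g) = g - 1*1 = g - 1 = -1 + g)
(I(F(7))*T(-7) - 393398)*(f(666, 411) + 433650) = ((-1 + 7)*(-7) - 393398)*((50 + 411) + 433650) = (6*(-7) - 393398)*(461 + 433650) = (-42 - 393398)*434111 = -393440*434111 = -170796631840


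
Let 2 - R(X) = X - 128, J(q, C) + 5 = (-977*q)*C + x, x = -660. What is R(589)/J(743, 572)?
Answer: 459/415221757 ≈ 1.1054e-6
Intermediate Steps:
J(q, C) = -665 - 977*C*q (J(q, C) = -5 + ((-977*q)*C - 660) = -5 + (-977*C*q - 660) = -5 + (-660 - 977*C*q) = -665 - 977*C*q)
R(X) = 130 - X (R(X) = 2 - (X - 128) = 2 - (-128 + X) = 2 + (128 - X) = 130 - X)
R(589)/J(743, 572) = (130 - 1*589)/(-665 - 977*572*743) = (130 - 589)/(-665 - 415221092) = -459/(-415221757) = -459*(-1/415221757) = 459/415221757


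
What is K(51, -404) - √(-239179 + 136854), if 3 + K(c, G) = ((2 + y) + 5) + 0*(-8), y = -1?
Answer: 3 - 5*I*√4093 ≈ 3.0 - 319.88*I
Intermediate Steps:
K(c, G) = 3 (K(c, G) = -3 + (((2 - 1) + 5) + 0*(-8)) = -3 + ((1 + 5) + 0) = -3 + (6 + 0) = -3 + 6 = 3)
K(51, -404) - √(-239179 + 136854) = 3 - √(-239179 + 136854) = 3 - √(-102325) = 3 - 5*I*√4093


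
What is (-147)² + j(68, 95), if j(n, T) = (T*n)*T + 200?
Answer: 635509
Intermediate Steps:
j(n, T) = 200 + n*T² (j(n, T) = n*T² + 200 = 200 + n*T²)
(-147)² + j(68, 95) = (-147)² + (200 + 68*95²) = 21609 + (200 + 68*9025) = 21609 + (200 + 613700) = 21609 + 613900 = 635509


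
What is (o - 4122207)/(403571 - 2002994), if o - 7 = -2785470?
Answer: 986810/228489 ≈ 4.3188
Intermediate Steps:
o = -2785463 (o = 7 - 2785470 = -2785463)
(o - 4122207)/(403571 - 2002994) = (-2785463 - 4122207)/(403571 - 2002994) = -6907670/(-1599423) = -6907670*(-1/1599423) = 986810/228489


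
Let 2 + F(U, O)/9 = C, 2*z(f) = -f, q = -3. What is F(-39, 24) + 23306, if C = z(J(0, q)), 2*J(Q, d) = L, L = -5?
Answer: 93197/4 ≈ 23299.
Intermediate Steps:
J(Q, d) = -5/2 (J(Q, d) = (½)*(-5) = -5/2)
z(f) = -f/2 (z(f) = (-f)/2 = -f/2)
C = 5/4 (C = -½*(-5/2) = 5/4 ≈ 1.2500)
F(U, O) = -27/4 (F(U, O) = -18 + 9*(5/4) = -18 + 45/4 = -27/4)
F(-39, 24) + 23306 = -27/4 + 23306 = 93197/4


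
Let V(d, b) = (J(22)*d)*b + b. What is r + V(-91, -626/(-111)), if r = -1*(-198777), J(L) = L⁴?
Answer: -4440854141/37 ≈ -1.2002e+8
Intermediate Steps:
V(d, b) = b + 234256*b*d (V(d, b) = (22⁴*d)*b + b = (234256*d)*b + b = 234256*b*d + b = b + 234256*b*d)
r = 198777
r + V(-91, -626/(-111)) = 198777 + (-626/(-111))*(1 + 234256*(-91)) = 198777 + (-626*(-1/111))*(1 - 21317296) = 198777 + (626/111)*(-21317295) = 198777 - 4448208890/37 = -4440854141/37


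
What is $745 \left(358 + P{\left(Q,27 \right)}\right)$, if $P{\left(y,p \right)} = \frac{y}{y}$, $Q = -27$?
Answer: $267455$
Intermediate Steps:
$P{\left(y,p \right)} = 1$
$745 \left(358 + P{\left(Q,27 \right)}\right) = 745 \left(358 + 1\right) = 745 \cdot 359 = 267455$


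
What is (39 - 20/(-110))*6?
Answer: 2586/11 ≈ 235.09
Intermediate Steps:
(39 - 20/(-110))*6 = (39 - 20*(-1/110))*6 = (39 + 2/11)*6 = (431/11)*6 = 2586/11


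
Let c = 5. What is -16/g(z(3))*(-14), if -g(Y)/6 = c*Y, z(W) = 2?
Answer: -56/15 ≈ -3.7333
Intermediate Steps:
g(Y) = -30*Y
-16/g(z(3))*(-14) = -16/((-30*2))*(-14) = -16/(-60)*(-14) = -16*(-1/60)*(-14) = (4/15)*(-14) = -56/15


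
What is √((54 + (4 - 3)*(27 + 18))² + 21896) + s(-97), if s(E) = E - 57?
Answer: -154 + √31697 ≈ 24.036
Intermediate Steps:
s(E) = -57 + E
√((54 + (4 - 3)*(27 + 18))² + 21896) + s(-97) = √((54 + (4 - 3)*(27 + 18))² + 21896) + (-57 - 97) = √((54 + 1*45)² + 21896) - 154 = √((54 + 45)² + 21896) - 154 = √(99² + 21896) - 154 = √(9801 + 21896) - 154 = √31697 - 154 = -154 + √31697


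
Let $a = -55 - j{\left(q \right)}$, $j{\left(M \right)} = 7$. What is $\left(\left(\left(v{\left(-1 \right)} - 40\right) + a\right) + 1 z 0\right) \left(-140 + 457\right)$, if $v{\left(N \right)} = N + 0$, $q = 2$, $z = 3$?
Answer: $-32651$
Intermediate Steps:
$v{\left(N \right)} = N$
$a = -62$ ($a = -55 - 7 = -62$)
$\left(\left(\left(v{\left(-1 \right)} - 40\right) + a\right) + 1 z 0\right) \left(-140 + 457\right) = \left(\left(\left(-1 - 40\right) - 62\right) + 1 \cdot 3 \cdot 0\right) \left(-140 + 457\right) = \left(\left(-41 - 62\right) + 3 \cdot 0\right) 317 = \left(-103 + 0\right) 317 = \left(-103\right) 317 = -32651$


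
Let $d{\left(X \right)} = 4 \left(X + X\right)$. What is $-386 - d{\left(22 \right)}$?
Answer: $-562$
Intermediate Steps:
$d{\left(X \right)} = 8 X$ ($d{\left(X \right)} = 4 \cdot 2 X = 8 X$)
$-386 - d{\left(22 \right)} = -386 - 8 \cdot 22 = -386 - 176 = -562$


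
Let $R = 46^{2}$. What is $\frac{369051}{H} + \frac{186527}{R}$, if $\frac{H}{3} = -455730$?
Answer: $\frac{42372822869}{482162340} \approx 87.881$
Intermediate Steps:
$H = -1367190$ ($H = 3 \left(-455730\right) = -1367190$)
$R = 2116$
$\frac{369051}{H} + \frac{186527}{R} = \frac{369051}{-1367190} + \frac{186527}{2116} = 369051 \left(- \frac{1}{1367190}\right) + 186527 \cdot \frac{1}{2116} = - \frac{123017}{455730} + \frac{186527}{2116} = \frac{42372822869}{482162340}$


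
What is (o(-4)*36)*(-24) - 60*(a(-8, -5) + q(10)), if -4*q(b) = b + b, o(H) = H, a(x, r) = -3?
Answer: 3936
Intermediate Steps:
q(b) = -b/2 (q(b) = -(b + b)/4 = -b/2)
(o(-4)*36)*(-24) - 60*(a(-8, -5) + q(10)) = -4*36*(-24) - 60*(-3 - 1/2*10) = -144*(-24) - 60*(-3 - 5) = 3456 - 60*(-8) = 3456 + 480 = 3936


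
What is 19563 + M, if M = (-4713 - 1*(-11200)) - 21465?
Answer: 4585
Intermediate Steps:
M = -14978 (M = (-4713 + 11200) - 21465 = 6487 - 21465 = -14978)
19563 + M = 19563 - 14978 = 4585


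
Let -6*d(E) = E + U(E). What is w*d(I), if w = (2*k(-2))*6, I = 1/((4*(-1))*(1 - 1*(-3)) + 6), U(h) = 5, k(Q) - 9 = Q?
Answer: -343/5 ≈ -68.600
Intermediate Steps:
k(Q) = 9 + Q
I = -⅒ (I = 1/(-4*(1 + 3) + 6) = 1/(-4*4 + 6) = 1/(-16 + 6) = 1/(-10) = -⅒ ≈ -0.10000)
d(E) = -⅚ - E/6 (d(E) = -(E + 5)/6 = -(5 + E)/6 = -⅚ - E/6)
w = 84 (w = (2*(9 - 2))*6 = (2*7)*6 = 14*6 = 84)
w*d(I) = 84*(-⅚ - ⅙*(-⅒)) = 84*(-⅚ + 1/60) = 84*(-49/60) = -343/5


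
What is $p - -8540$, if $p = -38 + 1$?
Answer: $8503$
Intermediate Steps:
$p = -37$
$p - -8540 = -37 - -8540 = -37 + 8540 = 8503$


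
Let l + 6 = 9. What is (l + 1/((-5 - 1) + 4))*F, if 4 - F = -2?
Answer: 15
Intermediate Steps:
l = 3 (l = -6 + 9 = 3)
F = 6 (F = 4 - 1*(-2) = 4 + 2 = 6)
(l + 1/((-5 - 1) + 4))*F = (3 + 1/((-5 - 1) + 4))*6 = (3 + 1/(-6 + 4))*6 = (3 + 1/(-2))*6 = (3 - 1/2)*6 = (5/2)*6 = 15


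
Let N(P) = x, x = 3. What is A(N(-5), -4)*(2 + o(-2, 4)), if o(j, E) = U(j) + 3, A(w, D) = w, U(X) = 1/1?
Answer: 18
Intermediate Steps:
U(X) = 1 (U(X) = 1*1 = 1)
N(P) = 3
o(j, E) = 4 (o(j, E) = 1 + 3 = 4)
A(N(-5), -4)*(2 + o(-2, 4)) = 3*(2 + 4) = 3*6 = 18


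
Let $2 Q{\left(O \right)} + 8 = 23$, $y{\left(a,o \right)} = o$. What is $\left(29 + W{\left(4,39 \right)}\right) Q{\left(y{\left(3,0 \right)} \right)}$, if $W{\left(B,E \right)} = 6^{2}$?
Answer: $\frac{975}{2} \approx 487.5$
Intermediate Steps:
$W{\left(B,E \right)} = 36$
$Q{\left(O \right)} = \frac{15}{2}$ ($Q{\left(O \right)} = -4 + \frac{1}{2} \cdot 23 = -4 + \frac{23}{2} = \frac{15}{2}$)
$\left(29 + W{\left(4,39 \right)}\right) Q{\left(y{\left(3,0 \right)} \right)} = \left(29 + 36\right) \frac{15}{2} = 65 \cdot \frac{15}{2} = \frac{975}{2}$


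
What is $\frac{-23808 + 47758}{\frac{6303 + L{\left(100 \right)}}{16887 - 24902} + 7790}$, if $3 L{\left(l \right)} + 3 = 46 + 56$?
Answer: $\frac{95979625}{31215257} \approx 3.0748$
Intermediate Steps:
$L{\left(l \right)} = 33$ ($L{\left(l \right)} = -1 + \frac{46 + 56}{3} = -1 + \frac{1}{3} \cdot 102 = -1 + 34 = 33$)
$\frac{-23808 + 47758}{\frac{6303 + L{\left(100 \right)}}{16887 - 24902} + 7790} = \frac{-23808 + 47758}{\frac{6303 + 33}{16887 - 24902} + 7790} = \frac{23950}{\frac{6336}{-8015} + 7790} = \frac{23950}{6336 \left(- \frac{1}{8015}\right) + 7790} = \frac{23950}{- \frac{6336}{8015} + 7790} = \frac{23950}{\frac{62430514}{8015}} = 23950 \cdot \frac{8015}{62430514} = \frac{95979625}{31215257}$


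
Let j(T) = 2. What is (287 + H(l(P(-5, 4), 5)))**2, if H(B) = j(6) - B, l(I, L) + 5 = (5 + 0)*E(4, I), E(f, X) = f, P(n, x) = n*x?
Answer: 75076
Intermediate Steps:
l(I, L) = 15 (l(I, L) = -5 + (5 + 0)*4 = -5 + 5*4 = -5 + 20 = 15)
H(B) = 2 - B
(287 + H(l(P(-5, 4), 5)))**2 = (287 + (2 - 1*15))**2 = (287 + (2 - 15))**2 = (287 - 13)**2 = 274**2 = 75076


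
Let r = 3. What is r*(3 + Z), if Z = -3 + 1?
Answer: 3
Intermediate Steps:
Z = -2
r*(3 + Z) = 3*(3 - 2) = 3*1 = 3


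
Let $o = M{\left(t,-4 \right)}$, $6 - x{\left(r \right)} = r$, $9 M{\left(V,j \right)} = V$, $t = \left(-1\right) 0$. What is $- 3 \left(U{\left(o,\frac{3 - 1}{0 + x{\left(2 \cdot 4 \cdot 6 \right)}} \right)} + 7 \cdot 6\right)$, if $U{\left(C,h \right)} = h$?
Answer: $- \frac{881}{7} \approx -125.86$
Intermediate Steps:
$t = 0$
$M{\left(V,j \right)} = \frac{V}{9}$
$x{\left(r \right)} = 6 - r$
$o = 0$ ($o = \frac{1}{9} \cdot 0 = 0$)
$- 3 \left(U{\left(o,\frac{3 - 1}{0 + x{\left(2 \cdot 4 \cdot 6 \right)}} \right)} + 7 \cdot 6\right) = - 3 \left(\frac{3 - 1}{0 + \left(6 - 2 \cdot 4 \cdot 6\right)} + 7 \cdot 6\right) = - 3 \left(\frac{2}{0 + \left(6 - 8 \cdot 6\right)} + 42\right) = - 3 \left(\frac{2}{0 + \left(6 - 48\right)} + 42\right) = - 3 \left(\frac{2}{0 - 42} + 42\right) = - 3 \left(\frac{2}{-42} + 42\right) = - 3 \left(2 \left(- \frac{1}{42}\right) + 42\right) = - 3 \left(- \frac{1}{21} + 42\right) = \left(-3\right) \frac{881}{21} = - \frac{881}{7}$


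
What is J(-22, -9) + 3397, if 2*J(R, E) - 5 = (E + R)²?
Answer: 3880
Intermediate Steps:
J(R, E) = 5/2 + (E + R)²/2
J(-22, -9) + 3397 = (5/2 + (-9 - 22)²/2) + 3397 = (5/2 + (½)*(-31)²) + 3397 = (5/2 + (½)*961) + 3397 = (5/2 + 961/2) + 3397 = 483 + 3397 = 3880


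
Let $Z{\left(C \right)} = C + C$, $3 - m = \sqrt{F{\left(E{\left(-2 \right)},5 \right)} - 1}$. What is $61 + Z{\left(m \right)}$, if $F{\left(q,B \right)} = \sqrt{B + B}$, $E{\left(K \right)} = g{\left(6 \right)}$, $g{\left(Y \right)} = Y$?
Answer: $67 - 2 \sqrt{-1 + \sqrt{10}} \approx 64.059$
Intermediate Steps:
$E{\left(K \right)} = 6$
$F{\left(q,B \right)} = \sqrt{2} \sqrt{B}$ ($F{\left(q,B \right)} = \sqrt{2 B} = \sqrt{2} \sqrt{B}$)
$m = 3 - \sqrt{-1 + \sqrt{10}}$ ($m = 3 - \sqrt{\sqrt{2} \sqrt{5} - 1} = 3 - \sqrt{\sqrt{10} - 1} = 3 - \sqrt{-1 + \sqrt{10}} \approx 1.5295$)
$Z{\left(C \right)} = 2 C$
$61 + Z{\left(m \right)} = 61 + 2 \left(3 - \sqrt{-1 + \sqrt{10}}\right) = 61 + \left(6 - 2 \sqrt{-1 + \sqrt{10}}\right) = 67 - 2 \sqrt{-1 + \sqrt{10}}$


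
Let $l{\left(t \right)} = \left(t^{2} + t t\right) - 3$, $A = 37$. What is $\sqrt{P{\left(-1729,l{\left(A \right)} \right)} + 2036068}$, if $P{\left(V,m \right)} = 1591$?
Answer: $\sqrt{2037659} \approx 1427.5$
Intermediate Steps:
$l{\left(t \right)} = -3 + 2 t^{2}$ ($l{\left(t \right)} = \left(t^{2} + t^{2}\right) - 3 = 2 t^{2} - 3 = -3 + 2 t^{2}$)
$\sqrt{P{\left(-1729,l{\left(A \right)} \right)} + 2036068} = \sqrt{1591 + 2036068} = \sqrt{2037659}$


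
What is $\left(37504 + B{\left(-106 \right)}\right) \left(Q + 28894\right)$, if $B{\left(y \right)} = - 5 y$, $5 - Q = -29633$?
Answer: $2226206088$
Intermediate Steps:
$Q = 29638$ ($Q = 5 - -29633 = 5 + 29633 = 29638$)
$\left(37504 + B{\left(-106 \right)}\right) \left(Q + 28894\right) = \left(37504 - -530\right) \left(29638 + 28894\right) = \left(37504 + 530\right) 58532 = 38034 \cdot 58532 = 2226206088$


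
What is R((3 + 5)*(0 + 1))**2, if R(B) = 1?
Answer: 1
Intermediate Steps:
R((3 + 5)*(0 + 1))**2 = 1**2 = 1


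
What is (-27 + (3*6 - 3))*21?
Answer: -252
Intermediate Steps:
(-27 + (3*6 - 3))*21 = (-27 + (18 - 3))*21 = (-27 + 15)*21 = -12*21 = -252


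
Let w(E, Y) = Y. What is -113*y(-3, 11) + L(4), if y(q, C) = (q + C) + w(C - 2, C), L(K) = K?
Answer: -2143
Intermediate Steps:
y(q, C) = q + 2*C (y(q, C) = (q + C) + C = (C + q) + C = q + 2*C)
-113*y(-3, 11) + L(4) = -113*(-3 + 2*11) + 4 = -113*(-3 + 22) + 4 = -113*19 + 4 = -2147 + 4 = -2143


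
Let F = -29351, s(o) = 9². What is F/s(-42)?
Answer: -29351/81 ≈ -362.36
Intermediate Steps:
s(o) = 81
F/s(-42) = -29351/81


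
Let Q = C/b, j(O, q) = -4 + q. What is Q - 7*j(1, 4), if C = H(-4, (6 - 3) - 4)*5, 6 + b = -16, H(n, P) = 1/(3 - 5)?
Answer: 5/44 ≈ 0.11364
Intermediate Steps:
H(n, P) = -½ (H(n, P) = 1/(-2) = -½)
b = -22 (b = -6 - 16 = -22)
C = -5/2 (C = -½*5 = -5/2 ≈ -2.5000)
Q = 5/44 (Q = -5/2/(-22) = -5/2*(-1/22) = 5/44 ≈ 0.11364)
Q - 7*j(1, 4) = 5/44 - 7*(-4 + 4) = 5/44 - 7*0 = 5/44 + 0 = 5/44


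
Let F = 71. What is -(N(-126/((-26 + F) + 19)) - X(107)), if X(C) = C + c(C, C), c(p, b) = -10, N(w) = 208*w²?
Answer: -45389/64 ≈ -709.20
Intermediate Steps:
X(C) = -10 + C (X(C) = C - 10 = -10 + C)
-(N(-126/((-26 + F) + 19)) - X(107)) = -(208*(-126/((-26 + 71) + 19))² - (-10 + 107)) = -(208*(-126/(45 + 19))² - 1*97) = -(208*(-126/64)² - 97) = -(208*(-126*1/64)² - 97) = -(208*(-63/32)² - 97) = -(208*(3969/1024) - 97) = -(51597/64 - 97) = -1*45389/64 = -45389/64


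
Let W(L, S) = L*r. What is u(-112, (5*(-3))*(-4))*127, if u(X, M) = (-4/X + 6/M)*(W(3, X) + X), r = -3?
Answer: -291973/140 ≈ -2085.5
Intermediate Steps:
W(L, S) = -3*L (W(L, S) = L*(-3) = -3*L)
u(X, M) = (-9 + X)*(-4/X + 6/M) (u(X, M) = (-4/X + 6/M)*(-3*3 + X) = (-4/X + 6/M)*(-9 + X) = (-9 + X)*(-4/X + 6/M))
u(-112, (5*(-3))*(-4))*127 = (-4 - 54/((5*(-3))*(-4)) + 36/(-112) + 6*(-112)/((5*(-3))*(-4)))*127 = (-4 - 54/((-15*(-4))) + 36*(-1/112) + 6*(-112)/(-15*(-4)))*127 = (-4 - 54/60 - 9/28 + 6*(-112)/60)*127 = (-4 - 54*1/60 - 9/28 + 6*(-112)*(1/60))*127 = (-4 - 9/10 - 9/28 - 56/5)*127 = -2299/140*127 = -291973/140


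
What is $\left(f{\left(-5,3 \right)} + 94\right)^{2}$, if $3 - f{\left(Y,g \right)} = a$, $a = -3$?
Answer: $10000$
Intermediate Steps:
$f{\left(Y,g \right)} = 6$ ($f{\left(Y,g \right)} = 3 - -3 = 3 + 3 = 6$)
$\left(f{\left(-5,3 \right)} + 94\right)^{2} = \left(6 + 94\right)^{2} = 100^{2} = 10000$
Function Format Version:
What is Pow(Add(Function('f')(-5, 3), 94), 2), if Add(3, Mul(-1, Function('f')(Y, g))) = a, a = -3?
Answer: 10000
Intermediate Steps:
Function('f')(Y, g) = 6 (Function('f')(Y, g) = Add(3, Mul(-1, -3)) = Add(3, 3) = 6)
Pow(Add(Function('f')(-5, 3), 94), 2) = Pow(Add(6, 94), 2) = Pow(100, 2) = 10000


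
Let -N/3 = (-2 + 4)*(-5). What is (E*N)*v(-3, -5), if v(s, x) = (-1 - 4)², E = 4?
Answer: 3000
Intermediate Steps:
v(s, x) = 25 (v(s, x) = (-5)² = 25)
N = 30 (N = -3*(-2 + 4)*(-5) = -6*(-5) = -3*(-10) = 30)
(E*N)*v(-3, -5) = (4*30)*25 = 120*25 = 3000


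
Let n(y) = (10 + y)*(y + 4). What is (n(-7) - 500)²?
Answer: 259081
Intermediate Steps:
n(y) = (4 + y)*(10 + y) (n(y) = (10 + y)*(4 + y) = (4 + y)*(10 + y))
(n(-7) - 500)² = ((40 + (-7)² + 14*(-7)) - 500)² = ((40 + 49 - 98) - 500)² = (-9 - 500)² = (-509)² = 259081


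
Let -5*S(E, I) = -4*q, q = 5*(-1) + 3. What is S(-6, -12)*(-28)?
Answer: 224/5 ≈ 44.800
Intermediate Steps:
q = -2 (q = -5 + 3 = -2)
S(E, I) = -8/5 (S(E, I) = -(-4)*(-2)/5 = -⅕*8 = -8/5)
S(-6, -12)*(-28) = -8/5*(-28) = 224/5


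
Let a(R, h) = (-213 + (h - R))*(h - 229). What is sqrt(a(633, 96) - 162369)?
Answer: I*sqrt(62619) ≈ 250.24*I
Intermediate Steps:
a(R, h) = (-229 + h)*(-213 + h - R) (a(R, h) = (-213 + h - R)*(-229 + h) = (-229 + h)*(-213 + h - R))
sqrt(a(633, 96) - 162369) = sqrt((48777 + 96**2 - 442*96 + 229*633 - 1*633*96) - 162369) = sqrt((48777 + 9216 - 42432 + 144957 - 60768) - 162369) = sqrt(99750 - 162369) = sqrt(-62619) = I*sqrt(62619)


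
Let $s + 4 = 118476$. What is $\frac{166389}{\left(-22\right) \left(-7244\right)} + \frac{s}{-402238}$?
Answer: $\frac{24023666443}{32051932792} \approx 0.74952$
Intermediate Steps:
$s = 118472$ ($s = -4 + 118476 = 118472$)
$\frac{166389}{\left(-22\right) \left(-7244\right)} + \frac{s}{-402238} = \frac{166389}{\left(-22\right) \left(-7244\right)} + \frac{118472}{-402238} = \frac{166389}{159368} + 118472 \left(- \frac{1}{402238}\right) = 166389 \cdot \frac{1}{159368} - \frac{59236}{201119} = \frac{166389}{159368} - \frac{59236}{201119} = \frac{24023666443}{32051932792}$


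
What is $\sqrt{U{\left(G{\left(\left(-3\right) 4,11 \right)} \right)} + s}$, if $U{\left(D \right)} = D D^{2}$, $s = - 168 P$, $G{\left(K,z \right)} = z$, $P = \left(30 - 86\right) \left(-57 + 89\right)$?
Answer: $\sqrt{302387} \approx 549.9$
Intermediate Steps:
$P = -1792$ ($P = \left(-56\right) 32 = -1792$)
$s = 301056$ ($s = \left(-168\right) \left(-1792\right) = 301056$)
$U{\left(D \right)} = D^{3}$
$\sqrt{U{\left(G{\left(\left(-3\right) 4,11 \right)} \right)} + s} = \sqrt{11^{3} + 301056} = \sqrt{1331 + 301056} = \sqrt{302387}$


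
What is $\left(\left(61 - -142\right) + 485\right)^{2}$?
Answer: $473344$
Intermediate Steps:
$\left(\left(61 - -142\right) + 485\right)^{2} = \left(\left(61 + 142\right) + 485\right)^{2} = \left(203 + 485\right)^{2} = 688^{2} = 473344$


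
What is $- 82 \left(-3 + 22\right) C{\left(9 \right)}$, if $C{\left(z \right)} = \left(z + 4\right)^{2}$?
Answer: $-263302$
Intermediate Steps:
$C{\left(z \right)} = \left(4 + z\right)^{2}$
$- 82 \left(-3 + 22\right) C{\left(9 \right)} = - 82 \left(-3 + 22\right) \left(4 + 9\right)^{2} = \left(-82\right) 19 \cdot 13^{2} = \left(-1558\right) 169 = -263302$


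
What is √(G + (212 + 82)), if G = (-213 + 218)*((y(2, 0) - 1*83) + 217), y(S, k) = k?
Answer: 2*√241 ≈ 31.048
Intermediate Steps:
G = 670 (G = (-213 + 218)*((0 - 1*83) + 217) = 5*((0 - 83) + 217) = 5*(-83 + 217) = 5*134 = 670)
√(G + (212 + 82)) = √(670 + (212 + 82)) = √(670 + 294) = √964 = 2*√241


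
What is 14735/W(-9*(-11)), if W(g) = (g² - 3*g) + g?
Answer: 14735/9603 ≈ 1.5344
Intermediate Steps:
W(g) = g² - 2*g
14735/W(-9*(-11)) = 14735/(((-9*(-11))*(-2 - 9*(-11)))) = 14735/((99*(-2 + 99))) = 14735/((99*97)) = 14735/9603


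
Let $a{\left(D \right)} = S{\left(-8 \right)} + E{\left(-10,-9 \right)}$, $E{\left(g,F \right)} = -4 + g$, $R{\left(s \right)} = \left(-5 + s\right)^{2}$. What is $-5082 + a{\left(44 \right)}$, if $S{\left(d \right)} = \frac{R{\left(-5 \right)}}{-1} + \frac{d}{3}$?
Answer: $- \frac{15596}{3} \approx -5198.7$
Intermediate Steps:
$S{\left(d \right)} = -100 + \frac{d}{3}$ ($S{\left(d \right)} = \frac{\left(-5 - 5\right)^{2}}{-1} + \frac{d}{3} = \left(-10\right)^{2} \left(-1\right) + d \frac{1}{3} = 100 \left(-1\right) + \frac{d}{3} = -100 + \frac{d}{3}$)
$a{\left(D \right)} = - \frac{350}{3}$ ($a{\left(D \right)} = \left(-100 + \frac{1}{3} \left(-8\right)\right) - 14 = \left(-100 - \frac{8}{3}\right) - 14 = - \frac{308}{3} - 14 = - \frac{350}{3}$)
$-5082 + a{\left(44 \right)} = -5082 - \frac{350}{3} = - \frac{15596}{3}$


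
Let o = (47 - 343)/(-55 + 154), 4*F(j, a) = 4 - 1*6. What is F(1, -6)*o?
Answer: 148/99 ≈ 1.4949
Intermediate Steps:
F(j, a) = -½ (F(j, a) = (4 - 1*6)/4 = (4 - 6)/4 = (¼)*(-2) = -½)
o = -296/99 ≈ -2.9899
F(1, -6)*o = -½*(-296/99) = 148/99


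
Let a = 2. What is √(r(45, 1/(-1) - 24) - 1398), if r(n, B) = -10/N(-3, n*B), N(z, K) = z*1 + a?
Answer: 2*I*√347 ≈ 37.256*I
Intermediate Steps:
N(z, K) = 2 + z (N(z, K) = z*1 + 2 = z + 2 = 2 + z)
r(n, B) = 10 (r(n, B) = -10/(2 - 3) = -10/(-1) = -10*(-1) = 10)
√(r(45, 1/(-1) - 24) - 1398) = √(10 - 1398) = √(-1388) = 2*I*√347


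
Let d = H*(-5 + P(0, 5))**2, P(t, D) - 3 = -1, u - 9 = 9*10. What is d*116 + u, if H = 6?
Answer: 6363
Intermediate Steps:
u = 99 (u = 9 + 9*10 = 9 + 90 = 99)
P(t, D) = 2 (P(t, D) = 3 - 1 = 2)
d = 54 (d = 6*(-5 + 2)**2 = 6*(-3)**2 = 6*9 = 54)
d*116 + u = 54*116 + 99 = 6264 + 99 = 6363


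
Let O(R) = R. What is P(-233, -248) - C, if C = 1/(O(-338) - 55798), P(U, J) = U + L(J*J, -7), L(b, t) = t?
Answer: -13472639/56136 ≈ -240.00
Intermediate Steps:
P(U, J) = -7 + U (P(U, J) = U - 7 = -7 + U)
C = -1/56136 (C = 1/(-338 - 55798) = 1/(-56136) = -1/56136 ≈ -1.7814e-5)
P(-233, -248) - C = (-7 - 233) - 1*(-1/56136) = -240 + 1/56136 = -13472639/56136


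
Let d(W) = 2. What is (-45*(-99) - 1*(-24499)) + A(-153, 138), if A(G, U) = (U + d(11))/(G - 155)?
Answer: 318489/11 ≈ 28954.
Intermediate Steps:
A(G, U) = (2 + U)/(-155 + G) (A(G, U) = (U + 2)/(G - 155) = (2 + U)/(-155 + G))
(-45*(-99) - 1*(-24499)) + A(-153, 138) = (-45*(-99) - 1*(-24499)) + (2 + 138)/(-155 - 153) = (4455 + 24499) + 140/(-308) = 28954 - 1/308*140 = 28954 - 5/11 = 318489/11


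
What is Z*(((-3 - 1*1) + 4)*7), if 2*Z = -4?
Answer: 0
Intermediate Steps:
Z = -2 (Z = (1/2)*(-4) = -2)
Z*(((-3 - 1*1) + 4)*7) = -2*((-3 - 1*1) + 4)*7 = -2*((-3 - 1) + 4)*7 = -2*(-4 + 4)*7 = -0*7 = -2*0 = 0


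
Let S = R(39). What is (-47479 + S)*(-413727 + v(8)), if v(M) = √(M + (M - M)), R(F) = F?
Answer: 19627208880 - 94880*√2 ≈ 1.9627e+10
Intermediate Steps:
S = 39
v(M) = √M (v(M) = √(M + 0) = √M)
(-47479 + S)*(-413727 + v(8)) = (-47479 + 39)*(-413727 + √8) = -47440*(-413727 + 2*√2) = 19627208880 - 94880*√2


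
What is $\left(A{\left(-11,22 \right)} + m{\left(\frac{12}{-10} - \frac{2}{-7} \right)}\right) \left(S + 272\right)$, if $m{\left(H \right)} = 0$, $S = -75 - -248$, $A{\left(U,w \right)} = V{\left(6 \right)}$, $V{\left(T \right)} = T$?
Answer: $2670$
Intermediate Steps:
$A{\left(U,w \right)} = 6$
$S = 173$ ($S = -75 + 248 = 173$)
$\left(A{\left(-11,22 \right)} + m{\left(\frac{12}{-10} - \frac{2}{-7} \right)}\right) \left(S + 272\right) = \left(6 + 0\right) \left(173 + 272\right) = 6 \cdot 445 = 2670$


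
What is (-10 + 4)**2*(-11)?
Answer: -396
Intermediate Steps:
(-10 + 4)**2*(-11) = (-6)**2*(-11) = 36*(-11) = -396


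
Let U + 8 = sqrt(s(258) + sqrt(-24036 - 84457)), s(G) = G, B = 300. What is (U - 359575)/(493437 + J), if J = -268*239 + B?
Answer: -359583/429685 + sqrt(258 + I*sqrt(108493))/429685 ≈ -0.83681 + 2.0842e-5*I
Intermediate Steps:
J = -63752 (J = -268*239 + 300 = -64052 + 300 = -63752)
U = -8 + sqrt(258 + I*sqrt(108493)) (U = -8 + sqrt(258 + sqrt(-24036 - 84457)) = -8 + sqrt(258 + sqrt(-108493)) = -8 + sqrt(258 + I*sqrt(108493)) ≈ 10.39 + 8.9554*I)
(U - 359575)/(493437 + J) = ((-8 + sqrt(258 + I*sqrt(108493))) - 359575)/(493437 - 63752) = (-359583 + sqrt(258 + I*sqrt(108493)))/429685 = (-359583 + sqrt(258 + I*sqrt(108493)))*(1/429685) = -359583/429685 + sqrt(258 + I*sqrt(108493))/429685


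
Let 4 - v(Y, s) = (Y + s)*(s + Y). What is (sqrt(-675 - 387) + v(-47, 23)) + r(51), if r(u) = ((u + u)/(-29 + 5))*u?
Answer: -3155/4 + 3*I*sqrt(118) ≈ -788.75 + 32.588*I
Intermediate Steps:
r(u) = -u**2/12 (r(u) = ((2*u)/(-24))*u = ((2*u)*(-1/24))*u = (-u/12)*u = -u**2/12)
v(Y, s) = 4 - (Y + s)**2 (v(Y, s) = 4 - (Y + s)*(s + Y) = 4 - (Y + s)*(Y + s) = 4 - (Y + s)**2)
(sqrt(-675 - 387) + v(-47, 23)) + r(51) = (sqrt(-675 - 387) + (4 - (-47 + 23)**2)) - 1/12*51**2 = (sqrt(-1062) + (4 - 1*(-24)**2)) - 1/12*2601 = (3*I*sqrt(118) + (4 - 1*576)) - 867/4 = (3*I*sqrt(118) + (4 - 576)) - 867/4 = (3*I*sqrt(118) - 572) - 867/4 = (-572 + 3*I*sqrt(118)) - 867/4 = -3155/4 + 3*I*sqrt(118)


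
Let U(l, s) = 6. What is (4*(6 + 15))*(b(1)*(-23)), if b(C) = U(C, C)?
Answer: -11592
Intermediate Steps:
b(C) = 6
(4*(6 + 15))*(b(1)*(-23)) = (4*(6 + 15))*(6*(-23)) = (4*21)*(-138) = 84*(-138) = -11592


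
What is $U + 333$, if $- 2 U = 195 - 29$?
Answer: $250$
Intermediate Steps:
$U = -83$ ($U = - \frac{195 - 29}{2} = \left(- \frac{1}{2}\right) 166 = -83$)
$U + 333 = -83 + 333 = 250$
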